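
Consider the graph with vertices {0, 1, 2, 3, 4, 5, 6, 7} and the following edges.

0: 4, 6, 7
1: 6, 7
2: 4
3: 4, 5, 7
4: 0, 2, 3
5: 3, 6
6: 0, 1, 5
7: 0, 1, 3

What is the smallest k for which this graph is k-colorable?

3

The cycle 5-6-1-7-3-5 has odd length 5, so it cannot be 2-colored; at least 3 colors are needed.
3 colors suffice: color a → {2, 3, 6}; color b → {4, 5, 7}; color c → {0, 1}. Every edge joins two different colors.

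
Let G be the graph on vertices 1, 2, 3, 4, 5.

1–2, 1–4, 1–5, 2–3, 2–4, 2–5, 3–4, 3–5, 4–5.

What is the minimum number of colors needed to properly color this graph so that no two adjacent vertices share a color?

4

2, 3, 4, 5 are pairwise adjacent (a clique of size 4), so at least 4 colors are needed.
One proper 4-coloring: 1=yellow, 2=green, 3=yellow, 4=red, 5=blue. Each edge has distinct colors on its endpoints.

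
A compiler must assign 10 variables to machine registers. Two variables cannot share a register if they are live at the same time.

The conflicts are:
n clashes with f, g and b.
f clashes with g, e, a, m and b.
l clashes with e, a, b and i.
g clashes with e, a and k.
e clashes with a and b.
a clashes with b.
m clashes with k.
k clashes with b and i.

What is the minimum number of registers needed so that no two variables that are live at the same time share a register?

l, e, a, b pairwise conflict, so at least 4 registers are needed.
A valid assignment using 4 registers: n=3, f=2, l=2, g=1, e=3, a=4, m=1, k=2, b=1, i=1. Each listed conflict is separated.

4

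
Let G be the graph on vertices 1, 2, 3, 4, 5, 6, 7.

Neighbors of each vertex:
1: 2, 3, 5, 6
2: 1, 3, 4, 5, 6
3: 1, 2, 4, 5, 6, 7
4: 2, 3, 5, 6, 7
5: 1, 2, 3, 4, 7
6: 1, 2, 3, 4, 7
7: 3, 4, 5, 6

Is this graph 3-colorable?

No

1, 2, 3, 5 form a clique, so at least 4 colors are needed.
So 3 colors are not enough.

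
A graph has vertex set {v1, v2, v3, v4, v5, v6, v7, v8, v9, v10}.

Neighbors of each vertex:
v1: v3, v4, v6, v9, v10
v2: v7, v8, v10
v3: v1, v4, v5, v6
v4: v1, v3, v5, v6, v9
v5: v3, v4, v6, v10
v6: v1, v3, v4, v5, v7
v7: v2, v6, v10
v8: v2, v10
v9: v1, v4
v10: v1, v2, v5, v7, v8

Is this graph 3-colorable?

v1, v3, v4, v6 are mutually adjacent (a clique of size 4), so at least 4 colors are needed.
So 3 colors are not enough.

No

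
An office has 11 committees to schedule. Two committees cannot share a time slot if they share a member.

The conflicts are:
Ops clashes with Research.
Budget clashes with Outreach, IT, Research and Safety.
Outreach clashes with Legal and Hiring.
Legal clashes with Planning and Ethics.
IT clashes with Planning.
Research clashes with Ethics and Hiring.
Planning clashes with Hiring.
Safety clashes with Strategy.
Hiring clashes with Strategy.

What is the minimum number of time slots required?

The cycle Research-Ethics-Legal-Outreach-Budget-Research has odd length 5, so it cannot be 2-colored; at least 3 time slots are needed.
3 time slots suffice: Ops=1, Budget=1, Outreach=2, Legal=1, IT=3, Research=2, Planning=2, Safety=3, Ethics=3, Hiring=1, Strategy=2. Every pair that conflicts lands in different time slots.

3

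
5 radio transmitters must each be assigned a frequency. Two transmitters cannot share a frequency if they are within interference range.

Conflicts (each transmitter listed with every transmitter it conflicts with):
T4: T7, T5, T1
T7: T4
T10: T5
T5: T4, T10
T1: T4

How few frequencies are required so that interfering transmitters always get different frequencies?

T4 and T5 conflict, so at least 2 frequencies are needed.
2 frequencies suffice: frequency 1 → {T4, T10}; frequency 2 → {T7, T5, T1}. Every pair that conflicts lands in different frequencies.

2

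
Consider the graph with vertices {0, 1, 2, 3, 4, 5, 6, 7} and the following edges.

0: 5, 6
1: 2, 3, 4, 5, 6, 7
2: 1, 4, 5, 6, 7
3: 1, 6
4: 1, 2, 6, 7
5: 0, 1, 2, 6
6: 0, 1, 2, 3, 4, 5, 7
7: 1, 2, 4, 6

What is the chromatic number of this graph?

1, 2, 4, 6, 7 form a clique, so at least 5 colors are needed.
5 colors suffice: 0=blue, 1=blue, 2=green, 3=green, 4=purple, 5=yellow, 6=red, 7=yellow. No two adjacent vertices share a color.

5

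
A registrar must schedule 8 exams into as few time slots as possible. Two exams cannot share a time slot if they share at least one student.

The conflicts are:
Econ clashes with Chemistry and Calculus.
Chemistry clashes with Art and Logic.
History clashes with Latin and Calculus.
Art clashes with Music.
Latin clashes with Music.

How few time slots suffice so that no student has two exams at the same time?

3

The cycle Music-Latin-History-Calculus-Econ-Chemistry-Art-Music has odd length 7, so it cannot be 2-colored; at least 3 time slots are needed.
Using 3 time slots: Econ=2, Chemistry=1, History=2, Art=2, Latin=1, Calculus=1, Logic=2, Music=3. Every pair that conflicts lands in different time slots.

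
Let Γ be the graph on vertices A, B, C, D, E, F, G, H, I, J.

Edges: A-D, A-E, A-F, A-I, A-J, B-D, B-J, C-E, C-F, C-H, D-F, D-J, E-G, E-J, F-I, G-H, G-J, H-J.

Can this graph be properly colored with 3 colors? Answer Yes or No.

Yes

The chromatic number is 3. G, H, J form a triangle, so at least 3 colors are needed.
3 colors suffice: color red → {F, J}; color blue → {A, B, C, G}; color green → {D, E, H, I}.
That is already a proper 3-coloring.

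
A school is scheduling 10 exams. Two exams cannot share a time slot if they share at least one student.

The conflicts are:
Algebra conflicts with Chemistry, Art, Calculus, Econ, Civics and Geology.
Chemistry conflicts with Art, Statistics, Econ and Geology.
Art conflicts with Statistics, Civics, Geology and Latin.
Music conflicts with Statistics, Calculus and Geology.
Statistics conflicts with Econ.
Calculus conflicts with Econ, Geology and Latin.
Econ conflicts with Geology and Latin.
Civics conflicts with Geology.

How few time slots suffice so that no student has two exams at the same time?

Algebra, Chemistry, Econ, Geology are mutually in conflict, so at least 4 time slots are needed.
4 time slots suffice: time slot 1 → {Statistics, Geology, Latin}; time slot 2 → {Algebra, Music}; time slot 3 → {Art, Econ}; time slot 4 → {Chemistry, Calculus, Civics}. Every pair that conflicts lands in different time slots.

4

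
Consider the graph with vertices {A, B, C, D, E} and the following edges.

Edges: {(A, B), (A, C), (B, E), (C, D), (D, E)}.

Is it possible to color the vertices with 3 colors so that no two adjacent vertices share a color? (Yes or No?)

The chromatic number is 3. The cycle C-A-B-E-D-C has odd length 5, so it cannot be 2-colored; at least 3 colors are needed.
3 colors suffice: color 1 → {B, D}; color 2 → {A, E}; color 3 → {C}.
That is already a proper 3-coloring.

Yes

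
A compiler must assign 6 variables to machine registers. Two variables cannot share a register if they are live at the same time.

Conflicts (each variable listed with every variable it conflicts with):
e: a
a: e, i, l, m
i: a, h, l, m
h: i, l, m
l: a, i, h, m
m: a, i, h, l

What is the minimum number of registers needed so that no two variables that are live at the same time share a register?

a, i, l, m are mutually in conflict, so at least 4 registers are needed.
4 registers suffice: register 1 → {e, m}; register 2 → {i}; register 3 → {l}; register 4 → {a, h}. Every pair that conflicts lands in different registers.

4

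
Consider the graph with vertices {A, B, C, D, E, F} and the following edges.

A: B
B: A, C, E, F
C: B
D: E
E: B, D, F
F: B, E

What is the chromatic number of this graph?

B, E, F are mutually adjacent, so at least 3 colors are needed.
One proper 3-coloring: A=2, B=1, C=2, D=1, E=2, F=3. Each edge has distinct colors on its endpoints.

3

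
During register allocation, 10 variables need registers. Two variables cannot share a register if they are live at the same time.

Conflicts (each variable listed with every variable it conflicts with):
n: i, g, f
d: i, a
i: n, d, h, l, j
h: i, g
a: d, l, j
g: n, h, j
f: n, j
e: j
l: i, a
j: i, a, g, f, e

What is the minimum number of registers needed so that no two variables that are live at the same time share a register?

i and h conflict, so at least 2 registers are needed.
Using 2 registers: n=2, d=2, i=1, h=2, a=1, g=1, f=1, e=1, l=2, j=2. Each listed conflict is separated.

2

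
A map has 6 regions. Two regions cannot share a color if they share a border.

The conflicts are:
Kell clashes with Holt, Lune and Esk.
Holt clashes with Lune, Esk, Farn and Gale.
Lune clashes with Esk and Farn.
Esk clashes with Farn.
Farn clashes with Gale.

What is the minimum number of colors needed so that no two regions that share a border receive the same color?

Holt, Lune, Esk, Farn are mutually in conflict, so at least 4 colors are needed.
One proper 4-coloring: Kell=2, Holt=1, Lune=3, Esk=4, Farn=2, Gale=3. Every pair that conflicts lands in different colors.

4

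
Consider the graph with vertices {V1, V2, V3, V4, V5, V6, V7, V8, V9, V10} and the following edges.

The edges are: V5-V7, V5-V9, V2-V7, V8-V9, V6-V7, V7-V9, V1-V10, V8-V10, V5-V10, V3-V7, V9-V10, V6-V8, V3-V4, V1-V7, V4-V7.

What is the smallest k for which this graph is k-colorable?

V3, V4, V7 are mutually adjacent, so at least 3 colors are needed.
A valid assignment using 3 colors: V1=2, V2=2, V3=2, V4=3, V5=3, V6=2, V7=1, V8=3, V9=2, V10=1. No two adjacent vertices share a color.

3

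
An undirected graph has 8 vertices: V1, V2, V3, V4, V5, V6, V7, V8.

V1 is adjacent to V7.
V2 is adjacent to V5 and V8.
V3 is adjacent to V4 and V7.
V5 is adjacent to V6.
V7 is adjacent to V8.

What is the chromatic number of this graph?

2

V2 and V5 are adjacent, so at least 2 colors are needed.
2 colors suffice: color red → {V2, V4, V6, V7}; color blue → {V1, V3, V5, V8}. Each edge has distinct colors on its endpoints.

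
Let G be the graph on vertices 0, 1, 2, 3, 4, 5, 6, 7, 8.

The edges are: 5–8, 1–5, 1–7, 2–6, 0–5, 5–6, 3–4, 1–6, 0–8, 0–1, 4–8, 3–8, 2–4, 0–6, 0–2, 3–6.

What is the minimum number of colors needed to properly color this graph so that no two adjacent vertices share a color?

4

0, 1, 5, 6 are pairwise adjacent (a clique of size 4), so at least 4 colors are needed.
4 colors suffice: color a → {0, 4, 7}; color b → {6, 8}; color c → {2, 3, 5}; color d → {1}. Each edge has distinct colors on its endpoints.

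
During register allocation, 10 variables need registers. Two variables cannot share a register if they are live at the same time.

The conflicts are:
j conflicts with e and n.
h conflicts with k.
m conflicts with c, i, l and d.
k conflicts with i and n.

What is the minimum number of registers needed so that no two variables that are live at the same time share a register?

2

m and c conflict, so at least 2 registers are needed.
2 registers suffice: register 1 → {j, m, k}; register 2 → {h, e, c, i, n, l, d}. Every pair that conflicts lands in different registers.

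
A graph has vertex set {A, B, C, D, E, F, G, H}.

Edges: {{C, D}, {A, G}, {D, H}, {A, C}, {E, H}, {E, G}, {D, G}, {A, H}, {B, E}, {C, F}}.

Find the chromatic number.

B and E are adjacent, so at least 2 colors are needed.
2 colors suffice: color 1 → {A, D, E, F}; color 2 → {B, C, G, H}. Every edge joins two different colors.

2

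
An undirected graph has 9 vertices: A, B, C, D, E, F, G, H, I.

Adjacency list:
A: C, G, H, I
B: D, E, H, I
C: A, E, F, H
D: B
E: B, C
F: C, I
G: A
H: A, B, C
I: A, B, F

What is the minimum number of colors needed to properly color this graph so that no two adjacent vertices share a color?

A, C, H are pairwise adjacent, so at least 3 colors are needed.
A valid assignment using 3 colors: A=2, B=1, C=1, D=2, E=2, F=2, G=1, H=3, I=3. Each edge has distinct colors on its endpoints.

3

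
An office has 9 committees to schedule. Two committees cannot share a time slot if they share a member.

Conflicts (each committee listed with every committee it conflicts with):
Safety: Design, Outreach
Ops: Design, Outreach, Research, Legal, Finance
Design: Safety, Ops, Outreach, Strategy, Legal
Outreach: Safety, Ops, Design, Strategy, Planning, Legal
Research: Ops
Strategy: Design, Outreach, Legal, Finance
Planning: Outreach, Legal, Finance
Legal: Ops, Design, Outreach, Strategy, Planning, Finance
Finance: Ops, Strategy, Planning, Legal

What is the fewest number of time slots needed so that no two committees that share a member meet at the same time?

4

Ops, Design, Outreach, Legal pairwise conflict, so at least 4 time slots are needed.
4 time slots suffice: time slot 1 → {Safety, Research, Legal}; time slot 2 → {Outreach, Finance}; time slot 3 → {Design, Planning}; time slot 4 → {Ops, Strategy}. Each listed conflict is separated.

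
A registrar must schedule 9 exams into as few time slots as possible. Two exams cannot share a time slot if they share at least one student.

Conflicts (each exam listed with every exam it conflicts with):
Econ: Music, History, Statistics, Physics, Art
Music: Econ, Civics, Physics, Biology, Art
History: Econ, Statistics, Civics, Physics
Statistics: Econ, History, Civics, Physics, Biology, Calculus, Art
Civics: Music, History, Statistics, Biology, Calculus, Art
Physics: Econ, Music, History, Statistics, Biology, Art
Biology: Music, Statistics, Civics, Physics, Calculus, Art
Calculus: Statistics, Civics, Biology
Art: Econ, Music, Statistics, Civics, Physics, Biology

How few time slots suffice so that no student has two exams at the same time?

Econ, Music, Physics, Art all conflict with each other, so at least 4 time slots are needed.
4 time slots suffice: time slot 1 → {Music, Statistics}; time slot 2 → {Civics, Physics}; time slot 3 → {History, Calculus, Art}; time slot 4 → {Econ, Biology}. Every pair that conflicts lands in different time slots.

4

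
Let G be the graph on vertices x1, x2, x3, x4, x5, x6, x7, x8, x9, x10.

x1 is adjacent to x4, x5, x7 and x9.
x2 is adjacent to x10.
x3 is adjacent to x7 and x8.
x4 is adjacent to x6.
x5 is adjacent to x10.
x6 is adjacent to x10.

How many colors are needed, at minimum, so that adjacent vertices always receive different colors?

3

The cycle x6-x4-x1-x5-x10-x6 has odd length 5, so it cannot be 2-colored; at least 3 colors are needed.
3 colors suffice: color R → {x1, x3, x10}; color B → {x2, x4, x5, x7, x8, x9}; color G → {x6}. No two adjacent vertices share a color.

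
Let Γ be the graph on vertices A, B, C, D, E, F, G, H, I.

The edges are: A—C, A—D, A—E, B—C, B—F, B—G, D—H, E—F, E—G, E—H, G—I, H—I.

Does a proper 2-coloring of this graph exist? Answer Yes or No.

No

The cycle E-A-C-B-F-E has odd length 5, so it cannot be 2-colored; at least 3 colors are needed.
So 2 colors are not enough.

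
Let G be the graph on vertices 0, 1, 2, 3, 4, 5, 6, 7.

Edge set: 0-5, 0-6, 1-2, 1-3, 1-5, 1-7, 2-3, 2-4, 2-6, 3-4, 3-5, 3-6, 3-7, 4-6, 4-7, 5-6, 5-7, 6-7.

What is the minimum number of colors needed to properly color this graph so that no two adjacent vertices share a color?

2, 3, 4, 6 are mutually adjacent (a clique of size 4), so at least 4 colors are needed.
4 colors suffice: 0=red, 1=blue, 2=green, 3=red, 4=yellow, 5=yellow, 6=blue, 7=green. Each edge has distinct colors on its endpoints.

4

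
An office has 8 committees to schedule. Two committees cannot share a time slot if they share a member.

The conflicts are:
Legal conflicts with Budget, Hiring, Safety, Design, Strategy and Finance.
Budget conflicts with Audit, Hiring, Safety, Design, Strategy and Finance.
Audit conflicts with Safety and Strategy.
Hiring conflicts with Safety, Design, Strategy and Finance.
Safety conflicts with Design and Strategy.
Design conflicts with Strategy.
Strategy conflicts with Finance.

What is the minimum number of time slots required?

Legal, Budget, Hiring, Safety, Design, Strategy are mutually in conflict, so at least 6 time slots are needed.
6 time slots suffice: time slot 1 → {Budget}; time slot 2 → {Strategy}; time slot 3 → {Safety, Finance}; time slot 4 → {Legal, Audit}; time slot 5 → {Hiring}; time slot 6 → {Design}. Each listed conflict is separated.

6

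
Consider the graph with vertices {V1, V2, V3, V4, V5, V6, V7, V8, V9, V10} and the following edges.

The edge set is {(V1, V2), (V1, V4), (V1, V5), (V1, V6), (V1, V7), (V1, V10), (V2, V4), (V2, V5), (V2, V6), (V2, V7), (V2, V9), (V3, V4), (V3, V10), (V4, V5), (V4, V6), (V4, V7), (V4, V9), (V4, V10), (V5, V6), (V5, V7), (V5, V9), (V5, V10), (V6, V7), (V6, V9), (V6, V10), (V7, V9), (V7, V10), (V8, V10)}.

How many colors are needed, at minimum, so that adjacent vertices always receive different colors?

6

V1, V2, V4, V5, V6, V7 are mutually adjacent (a clique of size 6), so at least 6 colors are needed.
One proper 6-coloring: V1=6, V2=2, V3=3, V4=1, V5=3, V6=4, V7=5, V8=1, V9=6, V10=2. Each edge has distinct colors on its endpoints.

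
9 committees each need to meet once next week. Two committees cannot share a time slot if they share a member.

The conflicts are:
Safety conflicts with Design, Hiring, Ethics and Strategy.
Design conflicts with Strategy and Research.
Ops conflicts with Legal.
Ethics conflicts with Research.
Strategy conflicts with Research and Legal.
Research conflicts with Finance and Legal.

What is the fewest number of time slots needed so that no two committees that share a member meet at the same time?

Strategy, Research, Legal pairwise conflict, so at least 3 time slots are needed.
Using 3 time slots: Safety=1, Design=3, Hiring=2, Ops=1, Ethics=2, Strategy=2, Research=1, Finance=2, Legal=3. Each listed conflict is separated.

3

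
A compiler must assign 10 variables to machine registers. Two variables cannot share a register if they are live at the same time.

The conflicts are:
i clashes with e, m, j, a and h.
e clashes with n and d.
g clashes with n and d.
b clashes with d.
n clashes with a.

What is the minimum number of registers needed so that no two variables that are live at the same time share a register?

2

g and n conflict, so at least 2 registers are needed.
A valid assignment using 2 registers: i=1, e=2, g=2, b=2, n=1, m=2, j=2, a=2, d=1, h=2. Each listed conflict is separated.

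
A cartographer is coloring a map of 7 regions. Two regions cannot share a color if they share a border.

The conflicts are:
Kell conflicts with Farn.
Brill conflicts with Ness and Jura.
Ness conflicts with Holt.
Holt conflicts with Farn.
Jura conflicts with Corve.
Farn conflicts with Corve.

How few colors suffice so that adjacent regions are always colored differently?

2

Jura and Corve conflict, so at least 2 colors are needed.
2 colors suffice: color 1 → {Ness, Jura, Farn}; color 2 → {Kell, Brill, Holt, Corve}. Every pair that conflicts lands in different colors.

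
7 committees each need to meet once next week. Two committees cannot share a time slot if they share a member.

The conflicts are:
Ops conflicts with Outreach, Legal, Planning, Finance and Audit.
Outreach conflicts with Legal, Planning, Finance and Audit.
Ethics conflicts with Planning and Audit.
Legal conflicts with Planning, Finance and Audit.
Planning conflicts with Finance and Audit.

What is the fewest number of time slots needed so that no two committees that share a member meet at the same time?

Ops, Outreach, Legal, Planning, Audit pairwise conflict, so at least 5 time slots are needed.
5 time slots suffice: time slot 1 → {Planning}; time slot 2 → {Finance, Audit}; time slot 3 → {Outreach, Ethics}; time slot 4 → {Legal}; time slot 5 → {Ops}. Each listed conflict is separated.

5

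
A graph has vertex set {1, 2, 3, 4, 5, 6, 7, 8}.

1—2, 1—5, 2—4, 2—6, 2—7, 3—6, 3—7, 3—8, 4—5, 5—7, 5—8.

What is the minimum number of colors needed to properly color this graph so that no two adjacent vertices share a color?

4 and 5 are adjacent, so at least 2 colors are needed.
2 colors suffice: color a → {2, 3, 5}; color b → {1, 4, 6, 7, 8}. No two adjacent vertices share a color.

2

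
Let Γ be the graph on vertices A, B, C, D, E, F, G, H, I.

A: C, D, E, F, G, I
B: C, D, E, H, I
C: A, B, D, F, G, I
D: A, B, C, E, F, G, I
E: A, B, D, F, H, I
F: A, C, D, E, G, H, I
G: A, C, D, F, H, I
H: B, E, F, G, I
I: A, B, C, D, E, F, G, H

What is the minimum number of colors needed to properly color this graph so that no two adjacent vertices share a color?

6

A, C, D, F, G, I are mutually adjacent (a clique of size 6), so at least 6 colors are needed.
6 colors suffice: color 1 → {I}; color 2 → {D, H}; color 3 → {B, F}; color 4 → {C, E}; color 5 → {A}; color 6 → {G}. Each edge has distinct colors on its endpoints.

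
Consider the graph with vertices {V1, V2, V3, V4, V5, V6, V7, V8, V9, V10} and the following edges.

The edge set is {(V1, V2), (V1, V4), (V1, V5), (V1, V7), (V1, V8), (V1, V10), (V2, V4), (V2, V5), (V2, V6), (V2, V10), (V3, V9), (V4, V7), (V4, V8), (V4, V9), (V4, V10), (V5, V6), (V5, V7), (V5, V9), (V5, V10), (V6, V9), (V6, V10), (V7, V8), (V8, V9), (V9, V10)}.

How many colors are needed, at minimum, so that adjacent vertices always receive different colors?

V2, V5, V6, V10 are pairwise adjacent (a clique of size 4), so at least 4 colors are needed.
4 colors suffice: color R → {V3, V8, V10}; color B → {V1, V6}; color G → {V4, V5}; color Y → {V2, V7, V9}. Each edge has distinct colors on its endpoints.

4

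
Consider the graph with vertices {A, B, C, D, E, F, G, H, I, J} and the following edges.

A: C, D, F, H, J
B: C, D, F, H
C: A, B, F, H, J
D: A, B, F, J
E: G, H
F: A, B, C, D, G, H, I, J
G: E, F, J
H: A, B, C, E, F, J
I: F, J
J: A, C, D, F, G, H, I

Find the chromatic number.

5

A, C, F, H, J form a clique, so at least 5 colors are needed.
A valid assignment using 5 colors: A=4, B=2, C=5, D=3, E=1, F=1, G=3, H=3, I=3, J=2. Each edge has distinct colors on its endpoints.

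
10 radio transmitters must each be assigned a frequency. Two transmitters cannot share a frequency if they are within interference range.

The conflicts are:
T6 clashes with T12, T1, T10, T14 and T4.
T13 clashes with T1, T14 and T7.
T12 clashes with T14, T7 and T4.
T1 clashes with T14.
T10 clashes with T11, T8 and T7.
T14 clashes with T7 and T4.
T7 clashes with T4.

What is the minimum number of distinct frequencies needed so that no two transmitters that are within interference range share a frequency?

4

T12, T14, T7, T4 pairwise conflict, so at least 4 frequencies are needed.
A valid assignment using 4 frequencies: T6=2, T13=4, T12=4, T1=3, T10=1, T11=2, T14=1, T8=2, T7=2, T4=3. Each listed conflict is separated.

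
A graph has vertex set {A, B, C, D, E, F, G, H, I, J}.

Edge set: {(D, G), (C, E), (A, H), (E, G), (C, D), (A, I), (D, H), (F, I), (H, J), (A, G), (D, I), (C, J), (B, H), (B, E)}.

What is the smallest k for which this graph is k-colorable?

The cycle B-H-A-G-E-B has odd length 5, so it cannot be 2-colored; at least 3 colors are needed.
3 colors suffice: color red → {C, G, H, I}; color blue → {A, D, E, F, J}; color green → {B}. Each edge has distinct colors on its endpoints.

3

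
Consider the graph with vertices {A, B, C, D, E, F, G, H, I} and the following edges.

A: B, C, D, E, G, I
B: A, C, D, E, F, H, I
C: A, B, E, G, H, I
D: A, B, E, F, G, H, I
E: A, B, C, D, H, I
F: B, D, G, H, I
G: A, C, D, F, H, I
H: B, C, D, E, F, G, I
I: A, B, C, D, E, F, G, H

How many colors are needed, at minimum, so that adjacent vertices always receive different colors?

5

D, F, G, H, I are mutually adjacent (a clique of size 5), so at least 5 colors are needed.
5 colors suffice: color 1 → {I}; color 2 → {C, D}; color 3 → {B, G}; color 4 → {A, H}; color 5 → {E, F}. Each edge has distinct colors on its endpoints.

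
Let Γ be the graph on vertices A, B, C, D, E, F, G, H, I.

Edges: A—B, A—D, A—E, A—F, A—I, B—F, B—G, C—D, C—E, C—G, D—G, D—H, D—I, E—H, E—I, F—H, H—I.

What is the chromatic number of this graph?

3

C, D, G are pairwise adjacent, so at least 3 colors are needed.
3 colors suffice: A=blue, B=red, C=blue, D=red, E=red, F=green, G=green, H=blue, I=green. No two adjacent vertices share a color.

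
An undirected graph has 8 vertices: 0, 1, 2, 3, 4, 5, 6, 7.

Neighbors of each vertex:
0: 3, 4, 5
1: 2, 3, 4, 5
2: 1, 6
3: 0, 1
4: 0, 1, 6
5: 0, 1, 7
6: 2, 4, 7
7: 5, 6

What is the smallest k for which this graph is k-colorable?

3

The cycle 4-0-5-7-6-4 has odd length 5, so it cannot be 2-colored; at least 3 colors are needed.
One proper 3-coloring: 0=red, 1=red, 2=blue, 3=blue, 4=blue, 5=blue, 6=red, 7=green. No two adjacent vertices share a color.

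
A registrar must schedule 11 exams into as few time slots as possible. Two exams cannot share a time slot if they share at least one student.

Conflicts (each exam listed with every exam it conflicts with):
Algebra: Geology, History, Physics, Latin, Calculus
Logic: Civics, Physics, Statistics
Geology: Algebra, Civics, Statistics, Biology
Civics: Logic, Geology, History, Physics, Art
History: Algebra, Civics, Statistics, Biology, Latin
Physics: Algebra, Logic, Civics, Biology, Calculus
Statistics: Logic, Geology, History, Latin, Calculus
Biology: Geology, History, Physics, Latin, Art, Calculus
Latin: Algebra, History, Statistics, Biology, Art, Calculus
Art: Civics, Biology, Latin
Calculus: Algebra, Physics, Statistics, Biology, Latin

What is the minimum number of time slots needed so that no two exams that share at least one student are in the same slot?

History, Statistics, Latin pairwise conflict, so at least 3 time slots are needed.
3 time slots suffice: time slot 1 → {Geology, Physics, Latin}; time slot 2 → {Algebra, Civics, Statistics, Biology}; time slot 3 → {Logic, History, Art, Calculus}. No two conflicting exams share a time slot.

3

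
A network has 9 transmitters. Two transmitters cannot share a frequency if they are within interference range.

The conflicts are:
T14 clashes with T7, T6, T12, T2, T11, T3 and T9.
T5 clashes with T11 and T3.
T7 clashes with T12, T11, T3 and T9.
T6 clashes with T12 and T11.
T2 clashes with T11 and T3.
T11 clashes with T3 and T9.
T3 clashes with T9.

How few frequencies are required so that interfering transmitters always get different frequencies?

T14, T7, T11, T3, T9 are mutually in conflict, so at least 5 frequencies are needed.
5 frequencies suffice: frequency 1 → {T14, T5}; frequency 2 → {T12, T11}; frequency 3 → {T6, T3}; frequency 4 → {T7, T2}; frequency 5 → {T9}. Every pair that conflicts lands in different frequencies.

5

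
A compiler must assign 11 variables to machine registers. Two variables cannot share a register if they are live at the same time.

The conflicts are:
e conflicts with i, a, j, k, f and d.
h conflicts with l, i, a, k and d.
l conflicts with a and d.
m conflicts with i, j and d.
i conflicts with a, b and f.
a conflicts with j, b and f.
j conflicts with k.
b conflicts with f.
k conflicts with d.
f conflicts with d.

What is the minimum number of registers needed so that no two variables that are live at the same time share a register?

4

e, i, a, f all conflict with each other, so at least 4 registers are needed.
4 registers suffice: e=2, h=2, l=3, m=2, i=3, a=1, j=4, b=2, k=3, f=4, d=1. Every pair that conflicts lands in different registers.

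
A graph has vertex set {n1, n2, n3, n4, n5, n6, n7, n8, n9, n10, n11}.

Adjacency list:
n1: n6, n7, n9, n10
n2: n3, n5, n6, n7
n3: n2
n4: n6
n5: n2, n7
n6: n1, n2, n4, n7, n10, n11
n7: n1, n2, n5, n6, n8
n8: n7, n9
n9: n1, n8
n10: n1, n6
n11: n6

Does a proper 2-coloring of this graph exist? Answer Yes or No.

n2, n5, n7 form a triangle, so at least 3 colors are needed.
So 2 colors are not enough.

No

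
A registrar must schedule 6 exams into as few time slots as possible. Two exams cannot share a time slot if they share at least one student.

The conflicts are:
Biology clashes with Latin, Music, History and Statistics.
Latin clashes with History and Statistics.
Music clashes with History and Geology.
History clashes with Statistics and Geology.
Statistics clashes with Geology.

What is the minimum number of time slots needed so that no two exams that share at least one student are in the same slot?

Biology, Latin, History, Statistics are mutually in conflict, so at least 4 time slots are needed.
A valid assignment using 4 time slots: Biology=2, Latin=4, Music=3, History=1, Statistics=3, Geology=2. Every pair that conflicts lands in different time slots.

4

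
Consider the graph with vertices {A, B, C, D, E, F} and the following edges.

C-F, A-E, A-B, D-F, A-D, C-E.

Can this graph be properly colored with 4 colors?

The chromatic number is 3. The cycle A-E-C-F-D-A has odd length 5, so it cannot be 2-colored; at least 3 colors are needed.
3 colors suffice: color 1 → {A, C}; color 2 → {B, E, F}; color 3 → {D}.
Since 4 ≥ 3, a proper 4-coloring certainly exists.

Yes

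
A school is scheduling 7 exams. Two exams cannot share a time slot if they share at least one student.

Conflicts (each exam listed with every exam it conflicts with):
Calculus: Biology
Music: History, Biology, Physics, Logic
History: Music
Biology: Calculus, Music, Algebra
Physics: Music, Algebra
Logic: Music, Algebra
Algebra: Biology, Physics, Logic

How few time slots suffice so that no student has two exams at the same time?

2

Biology and Algebra conflict, so at least 2 time slots are needed.
2 time slots suffice: time slot 1 → {Calculus, Music, Algebra}; time slot 2 → {History, Biology, Physics, Logic}. Each listed conflict is separated.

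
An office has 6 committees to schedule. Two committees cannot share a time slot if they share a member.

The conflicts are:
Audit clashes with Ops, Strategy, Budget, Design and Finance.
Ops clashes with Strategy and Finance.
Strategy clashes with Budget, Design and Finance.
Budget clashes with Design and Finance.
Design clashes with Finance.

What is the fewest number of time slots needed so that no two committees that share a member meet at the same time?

Audit, Strategy, Budget, Design, Finance are mutually in conflict, so at least 5 time slots are needed.
A valid assignment using 5 time slots: Audit=3, Ops=4, Strategy=1, Budget=5, Design=4, Finance=2. Each listed conflict is separated.

5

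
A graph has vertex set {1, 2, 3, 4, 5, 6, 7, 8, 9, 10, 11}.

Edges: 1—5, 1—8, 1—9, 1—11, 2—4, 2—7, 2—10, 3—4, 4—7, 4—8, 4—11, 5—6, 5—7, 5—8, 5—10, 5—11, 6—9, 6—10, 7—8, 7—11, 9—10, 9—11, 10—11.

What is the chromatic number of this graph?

3

2, 4, 7 are mutually adjacent, so at least 3 colors are needed.
3 colors suffice: 1=c, 2=a, 3=a, 4=b, 5=b, 6=a, 7=c, 8=a, 9=b, 10=c, 11=a. Each edge has distinct colors on its endpoints.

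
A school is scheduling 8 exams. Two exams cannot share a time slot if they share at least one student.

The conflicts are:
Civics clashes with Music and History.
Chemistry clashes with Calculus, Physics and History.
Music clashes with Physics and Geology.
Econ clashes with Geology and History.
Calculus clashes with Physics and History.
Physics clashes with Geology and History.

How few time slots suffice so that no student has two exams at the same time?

Chemistry, Calculus, Physics, History are mutually in conflict, so at least 4 time slots are needed.
4 time slots suffice: Civics=2, Chemistry=4, Music=3, Econ=2, Calculus=3, Physics=2, Geology=1, History=1. No two conflicting exams share a time slot.

4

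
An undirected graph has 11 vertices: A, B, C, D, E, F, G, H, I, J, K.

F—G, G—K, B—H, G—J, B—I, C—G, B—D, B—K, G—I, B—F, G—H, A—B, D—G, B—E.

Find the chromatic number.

G and H are adjacent, so at least 2 colors are needed.
A valid assignment using 2 colors: A=2, B=1, C=2, D=2, E=2, F=2, G=1, H=2, I=2, J=2, K=2. Every edge joins two different colors.

2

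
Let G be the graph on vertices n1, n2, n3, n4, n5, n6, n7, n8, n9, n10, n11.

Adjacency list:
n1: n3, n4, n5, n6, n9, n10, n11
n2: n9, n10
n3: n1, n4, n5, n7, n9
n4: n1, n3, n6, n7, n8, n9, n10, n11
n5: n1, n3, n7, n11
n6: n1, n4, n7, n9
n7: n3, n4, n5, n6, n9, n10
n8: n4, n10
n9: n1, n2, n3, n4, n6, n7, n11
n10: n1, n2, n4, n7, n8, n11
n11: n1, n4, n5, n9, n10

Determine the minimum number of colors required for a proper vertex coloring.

n4, n6, n7, n9 form a clique, so at least 4 colors are needed.
4 colors suffice: n1=3, n2=1, n3=4, n4=1, n5=1, n6=4, n7=3, n8=3, n9=2, n10=2, n11=4. Every edge joins two different colors.

4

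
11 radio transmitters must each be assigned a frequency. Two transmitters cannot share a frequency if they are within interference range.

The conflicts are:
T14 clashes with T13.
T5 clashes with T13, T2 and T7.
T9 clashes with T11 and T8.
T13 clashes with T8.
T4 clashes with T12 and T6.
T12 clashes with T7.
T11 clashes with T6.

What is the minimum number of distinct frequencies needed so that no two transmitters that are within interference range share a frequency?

The cycle T6-T11-T9-T8-T13-T5-T7-T12-T4-T6 has odd length 9, so it cannot be 2-colored; at least 3 frequencies are needed.
A valid assignment using 3 frequencies: T14=2, T5=2, T9=3, T13=1, T4=1, T2=1, T12=2, T11=1, T8=2, T7=1, T6=2. No two conflicting transmitters share a frequency.

3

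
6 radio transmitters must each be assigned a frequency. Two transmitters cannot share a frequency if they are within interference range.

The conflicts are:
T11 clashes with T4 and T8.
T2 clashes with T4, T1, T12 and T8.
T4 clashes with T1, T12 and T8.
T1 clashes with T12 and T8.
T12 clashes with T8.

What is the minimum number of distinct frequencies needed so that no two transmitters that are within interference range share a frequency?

5

T2, T4, T1, T12, T8 all conflict with each other, so at least 5 frequencies are needed.
5 frequencies suffice: frequency 1 → {T8}; frequency 2 → {T4}; frequency 3 → {T11, T12}; frequency 4 → {T2}; frequency 5 → {T1}. Every pair that conflicts lands in different frequencies.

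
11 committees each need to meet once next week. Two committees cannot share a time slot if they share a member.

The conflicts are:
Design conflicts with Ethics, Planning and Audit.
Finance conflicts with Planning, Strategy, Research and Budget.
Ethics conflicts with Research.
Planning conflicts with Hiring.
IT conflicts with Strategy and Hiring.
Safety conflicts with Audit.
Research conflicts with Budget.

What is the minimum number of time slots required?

Finance, Research, Budget pairwise conflict, so at least 3 time slots are needed.
3 time slots suffice: time slot 1 → {Design, Finance, Safety, Hiring}; time slot 2 → {Planning, Strategy, Audit, Research}; time slot 3 → {Ethics, IT, Budget}. Each listed conflict is separated.

3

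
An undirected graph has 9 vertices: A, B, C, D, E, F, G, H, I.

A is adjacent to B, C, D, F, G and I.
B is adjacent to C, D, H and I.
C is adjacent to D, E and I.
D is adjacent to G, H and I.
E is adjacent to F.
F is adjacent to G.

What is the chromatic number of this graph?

5

A, B, C, D, I are mutually adjacent (a clique of size 5), so at least 5 colors are needed.
5 colors suffice: color red → {A, E, H}; color blue → {D, F}; color green → {C, G}; color yellow → {B}; color purple → {I}. Every edge joins two different colors.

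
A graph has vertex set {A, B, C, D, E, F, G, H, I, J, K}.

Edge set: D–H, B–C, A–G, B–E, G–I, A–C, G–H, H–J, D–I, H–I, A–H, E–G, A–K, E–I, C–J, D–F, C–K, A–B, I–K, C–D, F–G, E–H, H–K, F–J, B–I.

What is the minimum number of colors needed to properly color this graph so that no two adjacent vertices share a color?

E, G, H, I are pairwise adjacent (a clique of size 4), so at least 4 colors are needed.
A valid assignment using 4 colors: A=2, B=3, C=1, D=3, E=4, F=1, G=3, H=1, I=2, J=2, K=3. Every edge joins two different colors.

4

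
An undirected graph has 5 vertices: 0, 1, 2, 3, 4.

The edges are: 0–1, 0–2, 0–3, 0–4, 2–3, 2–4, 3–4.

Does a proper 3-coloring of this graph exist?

No

0, 2, 3, 4 are mutually adjacent (a clique of size 4), so at least 4 colors are needed.
So 3 colors are not enough.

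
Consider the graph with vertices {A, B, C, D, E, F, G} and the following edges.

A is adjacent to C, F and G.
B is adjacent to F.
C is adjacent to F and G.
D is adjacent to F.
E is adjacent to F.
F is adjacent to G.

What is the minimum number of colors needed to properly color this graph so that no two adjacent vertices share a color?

4

A, C, F, G are mutually adjacent (a clique of size 4), so at least 4 colors are needed.
4 colors suffice: A=4, B=2, C=2, D=2, E=2, F=1, G=3. Every edge joins two different colors.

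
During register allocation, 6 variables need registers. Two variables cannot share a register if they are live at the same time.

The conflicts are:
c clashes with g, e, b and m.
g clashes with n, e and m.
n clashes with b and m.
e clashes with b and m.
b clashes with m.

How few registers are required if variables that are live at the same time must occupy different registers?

c, e, b, m are mutually in conflict, so at least 4 registers are needed.
4 registers suffice: c=2, g=4, n=2, e=3, b=4, m=1. No two conflicting variables share a register.

4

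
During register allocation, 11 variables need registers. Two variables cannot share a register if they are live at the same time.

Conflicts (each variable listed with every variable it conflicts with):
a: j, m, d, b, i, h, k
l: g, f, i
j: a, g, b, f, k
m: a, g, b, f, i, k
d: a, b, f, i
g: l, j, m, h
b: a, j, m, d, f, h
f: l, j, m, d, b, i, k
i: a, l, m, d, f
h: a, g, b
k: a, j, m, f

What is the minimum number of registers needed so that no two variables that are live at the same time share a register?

j, b, f pairwise conflict, so at least 3 registers are needed.
Using 3 registers: a=1, l=2, j=2, m=2, d=2, g=1, b=3, f=1, i=3, h=2, k=3. Every pair that conflicts lands in different registers.

3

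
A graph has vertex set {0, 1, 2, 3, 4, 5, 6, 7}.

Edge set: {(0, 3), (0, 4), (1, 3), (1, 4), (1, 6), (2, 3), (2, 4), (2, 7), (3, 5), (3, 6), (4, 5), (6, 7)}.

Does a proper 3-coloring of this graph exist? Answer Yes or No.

Yes

The chromatic number is 3. 1, 3, 6 are pairwise adjacent, so at least 3 colors are needed.
3 colors suffice: color a → {3, 4, 7}; color b → {0, 1, 2, 5}; color c → {6}.
That is already a proper 3-coloring.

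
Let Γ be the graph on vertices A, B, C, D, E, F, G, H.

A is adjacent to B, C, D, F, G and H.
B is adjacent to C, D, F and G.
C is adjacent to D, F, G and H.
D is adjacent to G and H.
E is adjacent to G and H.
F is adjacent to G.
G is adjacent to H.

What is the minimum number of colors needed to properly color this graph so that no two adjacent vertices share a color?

5

A, C, D, G, H are pairwise adjacent (a clique of size 5), so at least 5 colors are needed.
5 colors suffice: color 1 → {G}; color 2 → {C, E}; color 3 → {A}; color 4 → {B, H}; color 5 → {D, F}. No two adjacent vertices share a color.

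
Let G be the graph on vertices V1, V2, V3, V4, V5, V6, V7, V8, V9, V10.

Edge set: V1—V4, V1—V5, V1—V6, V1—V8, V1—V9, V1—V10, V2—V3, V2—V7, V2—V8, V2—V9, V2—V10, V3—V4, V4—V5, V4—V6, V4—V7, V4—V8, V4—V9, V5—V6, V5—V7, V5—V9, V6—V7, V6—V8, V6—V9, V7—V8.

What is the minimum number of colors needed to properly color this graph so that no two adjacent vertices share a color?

5

V1, V4, V5, V6, V9 are pairwise adjacent (a clique of size 5), so at least 5 colors are needed.
5 colors suffice: color 1 → {V2, V4}; color 2 → {V3, V6, V10}; color 3 → {V1, V7}; color 4 → {V5, V8}; color 5 → {V9}. No two adjacent vertices share a color.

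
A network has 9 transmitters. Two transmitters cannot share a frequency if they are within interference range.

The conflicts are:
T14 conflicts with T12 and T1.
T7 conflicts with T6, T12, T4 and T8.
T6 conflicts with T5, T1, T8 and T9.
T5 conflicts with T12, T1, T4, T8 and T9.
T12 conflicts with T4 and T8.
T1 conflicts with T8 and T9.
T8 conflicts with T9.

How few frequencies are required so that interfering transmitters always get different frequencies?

5

T6, T5, T1, T8, T9 all conflict with each other, so at least 5 frequencies are needed.
5 frequencies suffice: frequency 1 → {T14, T7, T5}; frequency 2 → {T4, T8}; frequency 3 → {T12, T1}; frequency 4 → {T6}; frequency 5 → {T9}. No two conflicting transmitters share a frequency.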